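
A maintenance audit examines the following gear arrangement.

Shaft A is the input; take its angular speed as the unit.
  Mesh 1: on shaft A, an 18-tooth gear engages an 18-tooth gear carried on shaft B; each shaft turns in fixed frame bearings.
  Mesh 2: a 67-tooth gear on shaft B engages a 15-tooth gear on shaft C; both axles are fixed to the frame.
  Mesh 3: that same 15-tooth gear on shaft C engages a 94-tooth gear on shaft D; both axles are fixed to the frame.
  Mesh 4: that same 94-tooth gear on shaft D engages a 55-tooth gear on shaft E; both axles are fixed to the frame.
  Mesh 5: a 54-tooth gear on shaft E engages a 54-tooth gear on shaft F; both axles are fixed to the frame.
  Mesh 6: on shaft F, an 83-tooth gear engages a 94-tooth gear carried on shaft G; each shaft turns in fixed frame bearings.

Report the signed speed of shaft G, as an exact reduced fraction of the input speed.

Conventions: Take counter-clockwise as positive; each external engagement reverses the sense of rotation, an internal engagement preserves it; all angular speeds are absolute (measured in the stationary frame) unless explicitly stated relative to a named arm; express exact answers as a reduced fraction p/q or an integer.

5561/5170

6-mesh fixed-axis compound train (all bearings frame-fixed)
mesh 1 [18T→18T]: |ω|/ω_in = 1×18/18 = 1, sense flips to −
mesh 2 [67T→15T]: |ω|/ω_in = 1×67/15 = 67/15, sense flips to +
mesh 3 [15T→94T]: |ω|/ω_in = (67/15)×15/94 = 67/94, sense flips to −
mesh 4 [94T→55T]: |ω|/ω_in = (67/94)×94/55 = 67/55, sense flips to +
mesh 5 [54T→54T]: |ω|/ω_in = (67/55)×54/54 = 67/55, sense flips to −
mesh 6 [83T→94T]: |ω|/ω_in = (67/55)×83/94 = 5561/5170, sense flips to +
signed output speed (× input speed) = 5561/5170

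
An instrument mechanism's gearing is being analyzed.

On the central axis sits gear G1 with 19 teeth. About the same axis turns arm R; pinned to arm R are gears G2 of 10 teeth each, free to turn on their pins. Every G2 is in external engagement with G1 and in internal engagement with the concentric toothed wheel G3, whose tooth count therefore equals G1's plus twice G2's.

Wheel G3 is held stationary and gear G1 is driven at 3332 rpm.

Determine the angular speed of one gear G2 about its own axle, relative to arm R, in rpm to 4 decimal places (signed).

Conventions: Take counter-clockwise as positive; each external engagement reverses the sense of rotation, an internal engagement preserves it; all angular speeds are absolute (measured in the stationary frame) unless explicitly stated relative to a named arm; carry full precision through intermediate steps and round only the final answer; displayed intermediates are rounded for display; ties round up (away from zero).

-4256.9172 rpm

class = planetary set [G3 = 19+2·10 = 39; Willis about the carrier]
normalise by the input: solve with ω_sun = 1, then scale by 3332 rpm
ring teeth: 19 + 2·10 = 39
19(ω_sun−ω_arm) = −39(ω_ring−ω_arm),  ω_ring = 0, ω_sun = 1
19(1−ω_arm) = −39(0−ω_arm)  ⇒  58·ω_arm = 19  ⇒  ω_arm = 19/58
sun–planet mesh: 19·(1−19/58) = −10·(ω_p−ω_arm)  ⇒  ω_p−ω_arm = -741/580
scale: ω_p−ω_arm = -741/580 × 3332 rpm = -4256.9172 rpm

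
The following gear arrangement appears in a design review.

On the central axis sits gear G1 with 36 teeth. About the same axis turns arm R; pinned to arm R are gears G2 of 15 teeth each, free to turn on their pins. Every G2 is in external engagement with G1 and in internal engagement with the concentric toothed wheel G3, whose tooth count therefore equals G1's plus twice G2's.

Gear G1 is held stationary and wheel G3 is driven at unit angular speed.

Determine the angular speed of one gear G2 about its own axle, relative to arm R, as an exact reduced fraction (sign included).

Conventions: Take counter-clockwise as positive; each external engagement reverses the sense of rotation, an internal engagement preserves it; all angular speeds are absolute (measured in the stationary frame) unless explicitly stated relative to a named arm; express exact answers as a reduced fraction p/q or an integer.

topology: planetary set — G1 36T / G2 15T / G3 66T, arm = carrier (Willis)
ring teeth: 36 + 2·15 = 66
36(ω_sun−ω_arm) = −66(ω_ring−ω_arm),  ω_sun = 0, ω_ring = 1
36(0−ω_arm) = −66(1−ω_arm)  ⇒  102·ω_arm = 66  ⇒  ω_arm = 11/17
sun–planet mesh: 36·(0−11/17) = −15·(ω_p−ω_arm)  ⇒  ω_p−ω_arm = 132/85
exact speed ratio = 132/85

132/85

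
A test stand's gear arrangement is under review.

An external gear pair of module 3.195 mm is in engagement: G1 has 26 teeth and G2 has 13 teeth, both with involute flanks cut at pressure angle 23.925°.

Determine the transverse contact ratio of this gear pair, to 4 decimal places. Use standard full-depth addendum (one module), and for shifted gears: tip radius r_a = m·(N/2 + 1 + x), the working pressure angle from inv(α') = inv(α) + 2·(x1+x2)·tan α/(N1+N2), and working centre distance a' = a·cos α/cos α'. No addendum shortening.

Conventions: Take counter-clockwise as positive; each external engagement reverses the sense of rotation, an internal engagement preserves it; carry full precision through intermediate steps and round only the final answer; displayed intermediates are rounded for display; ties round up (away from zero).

1.4177

topology: single-mesh involute geometry — m = 3.195, 26T/13T pair
base radii: r_b1 = 37.966192, r_b2 = 18.983096
tip radii: r_a1 = 44.730000, r_a2 = 23.962500
no profile shift: α' = α, a' = a
action lengths: √(r_a1²−r_b1²) = 23.650395, √(r_a2²−r_b2²) = 14.623388
base pitch p_b = π·m·cos α = 9.174947
CR = (23.650395 + 14.623388 − 62.302500·sin 23.92500°)/9.174947 = 1.417730
contact ratio ≈ 1.4177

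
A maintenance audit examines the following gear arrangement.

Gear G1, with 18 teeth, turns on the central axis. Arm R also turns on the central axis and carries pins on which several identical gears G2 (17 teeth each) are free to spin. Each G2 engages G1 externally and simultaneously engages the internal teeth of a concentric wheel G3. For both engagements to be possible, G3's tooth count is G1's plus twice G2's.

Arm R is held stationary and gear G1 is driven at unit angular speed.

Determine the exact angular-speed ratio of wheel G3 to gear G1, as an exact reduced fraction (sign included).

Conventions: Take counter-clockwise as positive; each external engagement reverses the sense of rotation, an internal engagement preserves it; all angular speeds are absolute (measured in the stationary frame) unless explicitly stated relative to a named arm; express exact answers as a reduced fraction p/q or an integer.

topology: planetary set — G1 18T / G2 17T / G3 52T, arm = carrier (Willis)
ring teeth: 18 + 2·17 = 52
18(ω_sun−ω_arm) = −52(ω_ring−ω_arm),  ω_arm = 0, ω_sun = 1
ω_ring = 0 − (18/52)(1−0) = -9/26
ω_out/ω_in = -9/26

-9/26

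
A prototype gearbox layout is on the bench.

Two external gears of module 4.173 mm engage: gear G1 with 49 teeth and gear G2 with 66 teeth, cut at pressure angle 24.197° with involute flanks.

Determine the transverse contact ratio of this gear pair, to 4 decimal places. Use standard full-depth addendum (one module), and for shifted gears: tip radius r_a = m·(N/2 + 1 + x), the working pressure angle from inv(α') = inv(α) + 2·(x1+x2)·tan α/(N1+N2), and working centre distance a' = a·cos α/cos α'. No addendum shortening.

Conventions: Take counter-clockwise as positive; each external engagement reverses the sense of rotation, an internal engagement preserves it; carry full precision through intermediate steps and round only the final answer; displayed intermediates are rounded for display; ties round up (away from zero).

recognized (one external pair, fixed centres): single-mesh tooth geometry, m = 4.173, N1 = 49, N2 = 66
base radii: r_b1 = 93.255987, r_b2 = 125.610105
tip radii: r_a1 = 106.411500, r_a2 = 141.882000
no profile shift: α' = α, a' = a
action lengths: √(r_a1²−r_b1²) = 51.251617, √(r_a2²−r_b2²) = 65.974264
base pitch p_b = π·m·cos α = 11.958054
CR = (51.251617 + 65.974264 − 239.947500·sin 24.19700°)/11.958054 = 1.578629
contact ratio ≈ 1.5786

1.5786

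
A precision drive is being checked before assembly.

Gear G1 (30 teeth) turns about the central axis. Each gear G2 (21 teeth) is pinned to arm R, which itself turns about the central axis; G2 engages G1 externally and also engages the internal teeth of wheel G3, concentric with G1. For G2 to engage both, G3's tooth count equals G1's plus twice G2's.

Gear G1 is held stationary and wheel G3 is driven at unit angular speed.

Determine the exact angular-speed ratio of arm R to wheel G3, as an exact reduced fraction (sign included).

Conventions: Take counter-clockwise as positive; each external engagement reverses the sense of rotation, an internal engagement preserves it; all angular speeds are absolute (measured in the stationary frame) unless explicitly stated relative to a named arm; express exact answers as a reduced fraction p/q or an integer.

class = planetary set [G3 = 30+2·21 = 72; Willis about the carrier]
ring teeth: 30 + 2·21 = 72
30(ω_sun−ω_arm) = −72(ω_ring−ω_arm),  ω_sun = 0, ω_ring = 1
30(0−ω_arm) = −72(1−ω_arm)  ⇒  102·ω_arm = 72  ⇒  ω_arm = 12/17
ω_out/ω_in = 12/17

12/17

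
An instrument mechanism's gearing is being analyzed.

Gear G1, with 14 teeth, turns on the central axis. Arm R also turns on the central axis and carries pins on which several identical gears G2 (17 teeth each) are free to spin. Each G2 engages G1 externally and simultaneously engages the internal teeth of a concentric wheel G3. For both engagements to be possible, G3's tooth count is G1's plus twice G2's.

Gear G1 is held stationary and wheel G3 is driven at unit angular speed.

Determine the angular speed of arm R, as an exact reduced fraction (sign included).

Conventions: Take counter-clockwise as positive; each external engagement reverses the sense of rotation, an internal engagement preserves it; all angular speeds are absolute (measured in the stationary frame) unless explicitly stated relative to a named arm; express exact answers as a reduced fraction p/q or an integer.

24/31

class = planetary set [G3 = 14+2·17 = 48; Willis about the carrier]
ring teeth: 14 + 2·17 = 48
14(ω_sun−ω_arm) = −48(ω_ring−ω_arm),  ω_sun = 0, ω_ring = 1
14(0−ω_arm) = −48(1−ω_arm)  ⇒  62·ω_arm = 48  ⇒  ω_arm = 24/31
exact speed ratio = 24/31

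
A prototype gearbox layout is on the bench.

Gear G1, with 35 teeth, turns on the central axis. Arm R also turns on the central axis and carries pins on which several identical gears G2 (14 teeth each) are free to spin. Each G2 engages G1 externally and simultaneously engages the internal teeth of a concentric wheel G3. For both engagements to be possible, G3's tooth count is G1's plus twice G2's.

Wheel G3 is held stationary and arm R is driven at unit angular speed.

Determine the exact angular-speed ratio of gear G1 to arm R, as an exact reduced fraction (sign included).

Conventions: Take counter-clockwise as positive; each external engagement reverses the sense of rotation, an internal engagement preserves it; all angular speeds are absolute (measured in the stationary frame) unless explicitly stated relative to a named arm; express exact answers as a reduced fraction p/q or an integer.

topology: planetary set — G1 35T / G2 14T / G3 63T, arm = carrier (Willis)
ring teeth: 35 + 2·14 = 63
35(ω_sun−ω_arm) = −63(ω_ring−ω_arm),  ω_ring = 0, ω_arm = 1
ω_sun = 1 − (63/35)(0−1) = 14/5
ω_out/ω_in = 14/5

14/5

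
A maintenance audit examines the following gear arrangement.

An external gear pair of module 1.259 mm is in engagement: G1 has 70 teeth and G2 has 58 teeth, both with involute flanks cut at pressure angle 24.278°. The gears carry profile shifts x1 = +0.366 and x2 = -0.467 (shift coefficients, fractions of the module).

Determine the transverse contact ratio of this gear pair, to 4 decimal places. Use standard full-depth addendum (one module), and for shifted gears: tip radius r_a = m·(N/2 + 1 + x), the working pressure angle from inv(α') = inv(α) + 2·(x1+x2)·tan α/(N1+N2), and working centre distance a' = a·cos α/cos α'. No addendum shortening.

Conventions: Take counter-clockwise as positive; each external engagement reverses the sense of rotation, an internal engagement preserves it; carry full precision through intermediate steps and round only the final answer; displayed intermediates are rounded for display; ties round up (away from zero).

topology: single-mesh involute geometry — m = 1.259, 70T/58T pair
base radii: r_b1 = 40.167945, r_b2 = 33.282012
tip radii: r_a1 = 45.784794, r_a2 = 37.182047
inv(α') = inv(24.278°) + 2·(+0.366-0.467)·tan α/(70+58) = 0.02661228  ⇒  α' = 24.07564°
a' = a·cos α / cos α' = 80.5760·cos 24.278°/cos 24.07564° = 80.448342
action lengths: √(r_a1²−r_b1²) = 21.972336, √(r_a2²−r_b2²) = 16.577464
base pitch p_b = π·m·cos α = 3.605466
CR = (21.972336 + 16.577464 − 80.448342·sin 24.07564°)/3.605466 = 1.589675
contact ratio ≈ 1.5897

1.5897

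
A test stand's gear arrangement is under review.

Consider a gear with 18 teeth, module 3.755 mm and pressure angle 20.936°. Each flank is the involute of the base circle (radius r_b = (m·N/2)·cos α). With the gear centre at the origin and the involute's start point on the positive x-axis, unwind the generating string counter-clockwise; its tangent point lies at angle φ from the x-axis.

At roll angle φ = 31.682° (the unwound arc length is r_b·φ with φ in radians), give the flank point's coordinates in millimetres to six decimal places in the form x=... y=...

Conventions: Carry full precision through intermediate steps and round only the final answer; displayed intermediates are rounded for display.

x=36.026693 y=1.725048

topology: single-mesh involute geometry — m = 3.755, N = 18
pitch radius r_p = m·N/2 = 3.755·18/2 = 33.795000
base radius r_b = r_p·cos α = 33.795000·cos 20.936° = 31.563859
roll angle φ = 31.682° = 0.55295521 rad
x = r_b·(cos φ + φ·sin φ) = 36.026693
y = r_b·(sin φ − φ·cos φ) = 1.725048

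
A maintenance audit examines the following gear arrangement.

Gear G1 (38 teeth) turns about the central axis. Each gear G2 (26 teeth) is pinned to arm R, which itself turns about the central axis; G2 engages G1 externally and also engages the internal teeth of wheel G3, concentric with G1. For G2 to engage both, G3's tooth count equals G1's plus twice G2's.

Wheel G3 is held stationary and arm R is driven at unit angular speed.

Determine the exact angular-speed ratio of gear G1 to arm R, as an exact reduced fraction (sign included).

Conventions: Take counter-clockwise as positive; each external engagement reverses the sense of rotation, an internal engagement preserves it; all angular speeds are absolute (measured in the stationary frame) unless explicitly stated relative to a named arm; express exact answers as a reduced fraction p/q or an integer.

recognized (axles ride arm R): planetary set, 38/26/90 teeth
ring teeth: 38 + 2·26 = 90
38(ω_sun−ω_arm) = −90(ω_ring−ω_arm),  ω_ring = 0, ω_arm = 1
ω_sun = 1 − (90/38)(0−1) = 64/19
ω_out/ω_in = 64/19

64/19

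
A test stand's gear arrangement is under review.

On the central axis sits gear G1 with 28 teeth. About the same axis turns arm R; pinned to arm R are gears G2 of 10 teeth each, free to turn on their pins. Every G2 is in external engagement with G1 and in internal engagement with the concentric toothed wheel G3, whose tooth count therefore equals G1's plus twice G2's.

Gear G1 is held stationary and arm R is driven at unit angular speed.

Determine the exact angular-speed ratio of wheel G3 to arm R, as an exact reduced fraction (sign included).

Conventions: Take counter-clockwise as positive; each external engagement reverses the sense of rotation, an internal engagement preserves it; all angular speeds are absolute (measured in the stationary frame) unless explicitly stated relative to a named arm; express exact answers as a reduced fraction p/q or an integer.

19/12

class = planetary set [G3 = 28+2·10 = 48; Willis about the carrier]
ring teeth: 28 + 2·10 = 48
28(ω_sun−ω_arm) = −48(ω_ring−ω_arm),  ω_sun = 0, ω_arm = 1
ω_ring = 1 − (28/48)(0−1) = 19/12
ω_out/ω_in = 19/12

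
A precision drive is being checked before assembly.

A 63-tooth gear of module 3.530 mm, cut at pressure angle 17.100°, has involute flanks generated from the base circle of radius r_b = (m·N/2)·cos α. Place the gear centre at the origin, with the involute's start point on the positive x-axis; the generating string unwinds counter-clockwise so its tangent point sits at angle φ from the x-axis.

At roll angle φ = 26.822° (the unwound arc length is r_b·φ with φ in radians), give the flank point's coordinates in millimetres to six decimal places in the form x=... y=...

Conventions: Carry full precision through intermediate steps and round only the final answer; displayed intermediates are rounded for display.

x=117.294558 y=3.555380

topology: single-mesh involute geometry — m = 3.530, N = 63
pitch radius r_p = m·N/2 = 3.530·63/2 = 111.195000
base radius r_b = r_p·cos α = 111.195000·cos 17.100° = 106.279404
roll angle φ = 26.822° = 0.46813221 rad
x = r_b·(cos φ + φ·sin φ) = 117.294558
y = r_b·(sin φ − φ·cos φ) = 3.555380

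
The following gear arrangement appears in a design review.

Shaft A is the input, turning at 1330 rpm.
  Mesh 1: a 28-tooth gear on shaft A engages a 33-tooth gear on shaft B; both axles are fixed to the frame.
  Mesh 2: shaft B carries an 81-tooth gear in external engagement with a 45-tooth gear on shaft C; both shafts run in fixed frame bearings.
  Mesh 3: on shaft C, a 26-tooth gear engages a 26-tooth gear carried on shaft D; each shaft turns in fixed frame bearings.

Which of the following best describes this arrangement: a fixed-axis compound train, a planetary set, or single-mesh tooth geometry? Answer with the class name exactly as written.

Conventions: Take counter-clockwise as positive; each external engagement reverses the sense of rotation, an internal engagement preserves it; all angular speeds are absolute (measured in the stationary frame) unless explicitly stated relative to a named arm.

fixed-axis compound train

recognized (4 fixed axles, 3 meshes): fixed-axis compound train
classification: fixed-axis compound train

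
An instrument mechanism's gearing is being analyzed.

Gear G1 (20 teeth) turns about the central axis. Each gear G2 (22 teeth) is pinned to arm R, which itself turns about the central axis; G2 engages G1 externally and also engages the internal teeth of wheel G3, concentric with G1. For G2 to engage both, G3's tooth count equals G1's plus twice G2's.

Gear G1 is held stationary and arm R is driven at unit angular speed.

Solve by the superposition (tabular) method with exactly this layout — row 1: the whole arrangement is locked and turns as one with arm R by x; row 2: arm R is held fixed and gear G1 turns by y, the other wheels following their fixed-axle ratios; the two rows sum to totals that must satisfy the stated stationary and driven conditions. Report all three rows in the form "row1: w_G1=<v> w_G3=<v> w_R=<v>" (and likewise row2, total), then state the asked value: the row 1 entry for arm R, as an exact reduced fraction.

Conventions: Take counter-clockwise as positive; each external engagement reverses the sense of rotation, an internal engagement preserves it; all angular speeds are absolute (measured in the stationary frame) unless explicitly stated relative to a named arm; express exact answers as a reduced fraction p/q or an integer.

recognized (axles ride arm R): planetary set, 20/22/64 teeth
row 1: whole set turns with the arm by x
row 2 (arm held, sun turns y): ω_ring = −(20/64)·y, ω_arm = 0
boundary: total ω_sun = x + y = 0 and total ω_arm = x = 1  ⇒  y = -1, x = 1
row 2 ring = −(20/64)·(-1) = 5/16
totals (row 1 + row 2): sun 1 + (-1) = 0, ring 1 + 5/16 = 21/16, arm 1 + 0 = 1
asked cell (row1, arm) = 1

row1: w_G1=1 w_G3=1 w_R=1
row2: w_G1=-1 w_G3=5/16 w_R=0
total: w_G1=0 w_G3=21/16 w_R=1
asked value: 1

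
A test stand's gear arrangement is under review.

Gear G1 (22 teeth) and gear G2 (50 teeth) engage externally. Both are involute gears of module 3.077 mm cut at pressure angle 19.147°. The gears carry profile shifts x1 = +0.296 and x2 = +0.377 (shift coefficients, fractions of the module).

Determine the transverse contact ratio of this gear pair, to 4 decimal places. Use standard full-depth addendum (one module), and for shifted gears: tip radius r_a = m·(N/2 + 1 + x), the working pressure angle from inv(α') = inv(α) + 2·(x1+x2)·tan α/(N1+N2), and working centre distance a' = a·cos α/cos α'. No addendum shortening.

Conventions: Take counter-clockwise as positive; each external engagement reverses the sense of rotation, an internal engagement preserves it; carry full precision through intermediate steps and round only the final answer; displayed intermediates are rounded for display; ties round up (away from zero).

1.5877

recognized (one external pair, fixed centres): single-mesh tooth geometry, m = 3.077, N1 = 22, N2 = 50
base radii: r_b1 = 31.974590, r_b2 = 72.669523
tip radii: r_a1 = 37.834792, r_a2 = 81.162029
inv(α') = inv(19.147°) + 2·(+0.296+0.377)·tan α/(22+50) = 0.01951250  ⇒  α' = 21.80817°
a' = a·cos α / cos α' = 110.7720·cos 19.147°/cos 21.80817° = 112.710475
action lengths: √(r_a1²−r_b1²) = 20.226149, √(r_a2²−r_b2²) = 36.144370
base pitch p_b = π·m·cos α = 9.131922
CR = (20.226149 + 36.144370 − 112.710475·sin 21.80817°)/9.131922 = 1.587679
contact ratio ≈ 1.5877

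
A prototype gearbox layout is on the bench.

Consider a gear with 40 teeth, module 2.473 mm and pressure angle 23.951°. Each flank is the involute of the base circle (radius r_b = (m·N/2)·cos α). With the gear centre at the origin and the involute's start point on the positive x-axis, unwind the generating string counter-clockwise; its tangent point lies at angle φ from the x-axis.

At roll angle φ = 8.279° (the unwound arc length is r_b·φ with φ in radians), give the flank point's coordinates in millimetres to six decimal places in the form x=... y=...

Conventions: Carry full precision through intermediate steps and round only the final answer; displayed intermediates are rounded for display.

x=45.670564 y=0.045361

recognized (one wheel, involute flank): single-mesh tooth geometry, m = 2.473, N = 40
pitch radius r_p = m·N/2 = 2.473·40/2 = 49.460000
base radius r_b = r_p·cos α = 49.460000·cos 23.951° = 45.201146
roll angle φ = 8.279° = 0.14449581 rad
x = r_b·(cos φ + φ·sin φ) = 45.670564
y = r_b·(sin φ − φ·cos φ) = 0.045361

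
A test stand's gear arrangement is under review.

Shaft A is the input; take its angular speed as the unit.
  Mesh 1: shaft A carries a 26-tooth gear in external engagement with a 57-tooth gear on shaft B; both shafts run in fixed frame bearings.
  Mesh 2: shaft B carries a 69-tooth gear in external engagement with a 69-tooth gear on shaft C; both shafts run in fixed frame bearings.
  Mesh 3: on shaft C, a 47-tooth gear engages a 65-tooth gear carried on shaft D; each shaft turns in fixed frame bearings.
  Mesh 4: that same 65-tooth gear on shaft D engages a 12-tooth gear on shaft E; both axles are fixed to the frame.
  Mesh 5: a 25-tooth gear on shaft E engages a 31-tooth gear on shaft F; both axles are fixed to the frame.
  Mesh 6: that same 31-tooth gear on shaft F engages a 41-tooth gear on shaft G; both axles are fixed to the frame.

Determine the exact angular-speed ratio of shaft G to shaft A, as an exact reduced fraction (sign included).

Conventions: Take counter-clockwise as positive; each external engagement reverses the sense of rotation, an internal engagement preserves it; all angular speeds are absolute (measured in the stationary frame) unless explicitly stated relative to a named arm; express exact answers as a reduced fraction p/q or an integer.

class = fixed-axis compound train [6 meshes; 6 ratios multiply, 6 sense flips]
mesh 1 [26T→57T]: running ratio 26/57, sense −
mesh 2 [69T→69T]: running ratio 26/57, sense +
mesh 3 [47T→65T]: running ratio 94/285, sense −
mesh 4 [65T→12T]: running ratio 611/342, sense +
mesh 5 [25T→31T]: running ratio 15275/10602, sense −
mesh 6 [31T→41T]: running ratio 15275/14022, sense +
ω_out/ω_in = 15275/14022

15275/14022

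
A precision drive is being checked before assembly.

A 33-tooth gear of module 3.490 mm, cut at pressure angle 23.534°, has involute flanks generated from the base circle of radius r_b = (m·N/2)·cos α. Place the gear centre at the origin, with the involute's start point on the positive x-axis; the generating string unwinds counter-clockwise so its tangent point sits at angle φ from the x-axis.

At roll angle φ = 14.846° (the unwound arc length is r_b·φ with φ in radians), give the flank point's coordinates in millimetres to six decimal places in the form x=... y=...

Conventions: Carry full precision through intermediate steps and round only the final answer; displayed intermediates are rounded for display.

x=54.537938 y=0.304099

class = single-mesh tooth geometry [base-circle involute, m = 3.490, 33T]
pitch radius r_p = m·N/2 = 3.490·33/2 = 57.585000
base radius r_b = r_p·cos α = 57.585000·cos 23.534° = 52.795269
roll angle φ = 14.846° = 0.25911158 rad
x = r_b·(cos φ + φ·sin φ) = 54.537938
y = r_b·(sin φ − φ·cos φ) = 0.304099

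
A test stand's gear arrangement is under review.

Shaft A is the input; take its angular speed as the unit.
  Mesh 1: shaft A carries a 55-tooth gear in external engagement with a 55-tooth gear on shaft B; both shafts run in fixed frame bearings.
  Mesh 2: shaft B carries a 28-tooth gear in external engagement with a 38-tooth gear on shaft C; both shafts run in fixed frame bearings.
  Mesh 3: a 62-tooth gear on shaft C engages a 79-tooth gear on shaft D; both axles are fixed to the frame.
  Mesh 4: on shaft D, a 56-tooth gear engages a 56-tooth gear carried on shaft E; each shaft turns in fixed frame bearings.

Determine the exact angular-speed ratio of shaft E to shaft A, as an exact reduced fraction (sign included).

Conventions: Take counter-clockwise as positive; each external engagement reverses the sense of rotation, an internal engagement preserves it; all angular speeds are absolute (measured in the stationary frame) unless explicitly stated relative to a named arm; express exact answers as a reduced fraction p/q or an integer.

class = fixed-axis compound train [4 meshes; 4 ratios multiply, 4 sense flips]
mesh 1 [55T→55T]: running ratio 1, sense −
mesh 2 [28T→38T]: running ratio 14/19, sense +
mesh 3 [62T→79T]: running ratio 868/1501, sense −
mesh 4 [56T→56T]: running ratio 868/1501, sense +
ω_out/ω_in = 868/1501

868/1501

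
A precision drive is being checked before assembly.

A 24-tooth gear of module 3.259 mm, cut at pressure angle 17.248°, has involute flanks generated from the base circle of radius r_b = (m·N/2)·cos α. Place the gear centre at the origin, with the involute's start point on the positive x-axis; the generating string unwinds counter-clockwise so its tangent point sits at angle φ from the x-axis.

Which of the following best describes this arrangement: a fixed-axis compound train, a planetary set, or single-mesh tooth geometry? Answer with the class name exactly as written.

single-mesh tooth geometry

recognized (one wheel, involute flank): single-mesh tooth geometry, m = 3.259, N = 24
classification: single-mesh tooth geometry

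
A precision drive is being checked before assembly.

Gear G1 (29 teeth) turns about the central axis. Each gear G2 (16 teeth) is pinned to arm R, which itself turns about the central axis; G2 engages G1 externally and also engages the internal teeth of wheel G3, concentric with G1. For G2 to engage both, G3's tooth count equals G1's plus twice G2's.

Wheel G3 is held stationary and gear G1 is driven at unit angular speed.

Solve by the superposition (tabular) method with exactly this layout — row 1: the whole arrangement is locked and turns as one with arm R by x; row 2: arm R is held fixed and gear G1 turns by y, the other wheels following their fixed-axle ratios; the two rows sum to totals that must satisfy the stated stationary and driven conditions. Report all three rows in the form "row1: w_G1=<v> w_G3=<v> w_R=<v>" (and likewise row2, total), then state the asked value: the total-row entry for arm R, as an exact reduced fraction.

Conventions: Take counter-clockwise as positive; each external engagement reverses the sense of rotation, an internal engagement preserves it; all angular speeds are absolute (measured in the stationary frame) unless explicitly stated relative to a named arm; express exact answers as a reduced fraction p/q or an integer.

class = planetary set [G3 = 29+2·16 = 61; Willis about the carrier]
row 1: whole set turns with the arm by x
row 2 — arm fixed, fixed-axis ratios: sun y, ring −(29/61)·y, arm 0
boundary: total ω_ring = x − (29/61)·y = 0 and total ω_sun = x + y = 1  ⇒  y = 61/90, x = 29/90
row 2 ring = −(29/61)·61/90 = -29/90
totals (row 1 + row 2): sun 29/90 + 61/90 = 1, ring 29/90 + (-29/90) = 0, arm 29/90 + 0 = 29/90
asked cell (total, arm) = 29/90

row1: w_G1=29/90 w_G3=29/90 w_R=29/90
row2: w_G1=61/90 w_G3=-29/90 w_R=0
total: w_G1=1 w_G3=0 w_R=29/90
asked value: 29/90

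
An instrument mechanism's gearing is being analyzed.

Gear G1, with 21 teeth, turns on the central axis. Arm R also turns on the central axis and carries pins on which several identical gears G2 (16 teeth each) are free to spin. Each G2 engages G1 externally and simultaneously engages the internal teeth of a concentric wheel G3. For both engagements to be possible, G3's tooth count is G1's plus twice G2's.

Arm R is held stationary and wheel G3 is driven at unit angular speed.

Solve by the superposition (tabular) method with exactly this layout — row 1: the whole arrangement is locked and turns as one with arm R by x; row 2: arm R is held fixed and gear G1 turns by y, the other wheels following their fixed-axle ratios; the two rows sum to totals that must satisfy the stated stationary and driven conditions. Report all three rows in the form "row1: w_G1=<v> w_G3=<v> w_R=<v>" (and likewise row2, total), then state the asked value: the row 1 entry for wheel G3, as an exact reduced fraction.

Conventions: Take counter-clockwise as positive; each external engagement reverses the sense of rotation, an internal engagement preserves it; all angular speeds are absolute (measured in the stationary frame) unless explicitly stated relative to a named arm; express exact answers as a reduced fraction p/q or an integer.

row1: w_G1=0 w_G3=0 w_R=0
row2: w_G1=-53/21 w_G3=1 w_R=0
total: w_G1=-53/21 w_G3=1 w_R=0
asked value: 0

topology: planetary set — G1 21T / G2 16T / G3 53T, arm = carrier (Willis)
row 1: whole set turns with the arm by x
superposition row 2 [arm held]: sun y, ring −(21/53)·y, arm 0
boundary: total ω_arm = x = 0 and total ω_ring = x − (21/53)·y = 1  ⇒  y = -53/21, x = 0
row 2 ring = −(21/53)·(-53/21) = 1
totals (row 1 + row 2): sun 0 + (-53/21) = -53/21, ring 0 + 1 = 1, arm 0 + 0 = 0
asked cell (row1, ring) = 0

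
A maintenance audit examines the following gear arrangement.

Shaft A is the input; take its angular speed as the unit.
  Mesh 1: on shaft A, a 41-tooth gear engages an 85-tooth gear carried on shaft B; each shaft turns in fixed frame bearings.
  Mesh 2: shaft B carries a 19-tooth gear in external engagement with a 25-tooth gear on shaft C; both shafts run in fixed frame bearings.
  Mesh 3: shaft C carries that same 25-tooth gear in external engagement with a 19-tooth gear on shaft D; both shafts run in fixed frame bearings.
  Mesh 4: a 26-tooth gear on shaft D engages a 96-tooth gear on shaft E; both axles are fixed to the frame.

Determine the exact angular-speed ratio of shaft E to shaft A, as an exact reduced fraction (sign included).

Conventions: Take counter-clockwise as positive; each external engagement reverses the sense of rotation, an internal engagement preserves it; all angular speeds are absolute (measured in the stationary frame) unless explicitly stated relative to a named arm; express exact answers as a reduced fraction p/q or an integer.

class = fixed-axis compound train [4 meshes; 4 ratios multiply, 4 sense flips]
mesh 1 [41T→85T]: running ratio 41/85, sense −
mesh 2 [19T→25T]: running ratio 779/2125, sense +
mesh 3 [25T→19T]: running ratio 41/85, sense −
mesh 4 [26T→96T]: running ratio 533/4080, sense +
ω_out/ω_in = 533/4080

533/4080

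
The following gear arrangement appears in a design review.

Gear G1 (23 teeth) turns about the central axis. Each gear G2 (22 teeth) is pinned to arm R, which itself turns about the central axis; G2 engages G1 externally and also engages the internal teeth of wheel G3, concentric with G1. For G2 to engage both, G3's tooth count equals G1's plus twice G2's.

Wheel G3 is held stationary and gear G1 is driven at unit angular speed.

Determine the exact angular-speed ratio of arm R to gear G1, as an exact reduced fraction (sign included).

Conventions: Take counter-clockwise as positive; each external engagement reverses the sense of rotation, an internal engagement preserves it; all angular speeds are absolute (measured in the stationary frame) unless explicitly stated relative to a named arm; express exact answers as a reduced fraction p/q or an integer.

23/90

recognized (axles ride arm R): planetary set, 23/22/67 teeth
ring teeth: 23 + 2·22 = 67
23(ω_sun−ω_arm) = −67(ω_ring−ω_arm),  ω_ring = 0, ω_sun = 1
23(1−ω_arm) = −67(0−ω_arm)  ⇒  90·ω_arm = 23  ⇒  ω_arm = 23/90
ω_out/ω_in = 23/90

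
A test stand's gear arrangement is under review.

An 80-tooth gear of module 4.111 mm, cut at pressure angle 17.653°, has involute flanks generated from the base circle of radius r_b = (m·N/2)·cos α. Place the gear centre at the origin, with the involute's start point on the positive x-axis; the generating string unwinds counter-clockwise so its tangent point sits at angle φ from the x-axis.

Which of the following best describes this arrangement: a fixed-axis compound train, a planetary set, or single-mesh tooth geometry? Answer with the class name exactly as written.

single-mesh tooth geometry

recognized (one wheel, involute flank): single-mesh tooth geometry, m = 4.111, N = 80
classification: single-mesh tooth geometry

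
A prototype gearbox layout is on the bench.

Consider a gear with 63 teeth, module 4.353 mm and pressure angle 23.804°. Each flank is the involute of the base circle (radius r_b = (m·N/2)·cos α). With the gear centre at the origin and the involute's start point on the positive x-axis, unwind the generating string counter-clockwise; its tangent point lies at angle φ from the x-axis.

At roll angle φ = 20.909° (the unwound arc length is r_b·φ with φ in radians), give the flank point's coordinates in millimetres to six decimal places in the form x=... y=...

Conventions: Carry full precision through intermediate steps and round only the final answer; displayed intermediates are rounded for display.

x=133.532578 y=2.005412

single-mesh involute tooth geometry (63T wheel at module 4.353)
pitch radius r_p = m·N/2 = 4.353·63/2 = 137.119500
base radius r_b = r_p·cos α = 137.119500·cos 23.804° = 125.454949
roll angle φ = 20.909° = 0.36493089 rad
x = r_b·(cos φ + φ·sin φ) = 133.532578
y = r_b·(sin φ − φ·cos φ) = 2.005412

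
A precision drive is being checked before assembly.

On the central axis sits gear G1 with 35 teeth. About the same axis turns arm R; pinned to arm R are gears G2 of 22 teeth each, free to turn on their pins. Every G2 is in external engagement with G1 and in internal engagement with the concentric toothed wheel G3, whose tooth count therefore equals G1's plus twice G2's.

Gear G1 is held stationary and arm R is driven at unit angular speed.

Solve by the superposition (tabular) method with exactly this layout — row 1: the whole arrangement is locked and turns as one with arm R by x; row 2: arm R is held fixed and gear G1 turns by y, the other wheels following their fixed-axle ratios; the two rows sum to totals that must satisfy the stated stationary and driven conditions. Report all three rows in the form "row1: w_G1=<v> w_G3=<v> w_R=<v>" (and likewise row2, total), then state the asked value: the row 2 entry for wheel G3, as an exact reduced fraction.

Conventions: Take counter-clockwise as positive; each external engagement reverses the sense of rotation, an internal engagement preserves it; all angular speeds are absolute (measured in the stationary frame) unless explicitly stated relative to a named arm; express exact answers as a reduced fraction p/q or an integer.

row1: w_G1=1 w_G3=1 w_R=1
row2: w_G1=-1 w_G3=35/79 w_R=0
total: w_G1=0 w_G3=114/79 w_R=1
asked value: 35/79

topology: planetary set — G1 35T / G2 22T / G3 79T, arm = carrier (Willis)
superposition row 1 [locked train]: every member turns x
row 2: sun turns y, ring = −(35/79)·y, arm 0
boundary: total ω_sun = x + y = 0 and total ω_arm = x = 1  ⇒  y = -1, x = 1
row 2 ring = −(35/79)·(-1) = 35/79
totals (row 1 + row 2): sun 1 + (-1) = 0, ring 1 + 35/79 = 114/79, arm 1 + 0 = 1
asked cell (row2, ring) = 35/79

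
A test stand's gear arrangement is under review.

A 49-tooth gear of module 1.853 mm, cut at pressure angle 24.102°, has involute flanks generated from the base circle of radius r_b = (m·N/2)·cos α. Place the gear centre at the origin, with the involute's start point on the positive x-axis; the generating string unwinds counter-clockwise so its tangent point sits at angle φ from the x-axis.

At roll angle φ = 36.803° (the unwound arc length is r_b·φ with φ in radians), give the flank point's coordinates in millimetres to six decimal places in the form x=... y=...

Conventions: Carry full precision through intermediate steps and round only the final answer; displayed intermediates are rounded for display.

x=49.127892 y=3.512057

topology: single-mesh involute geometry — m = 1.853, N = 49
pitch radius r_p = m·N/2 = 1.853·49/2 = 45.398500
base radius r_b = r_p·cos α = 45.398500·cos 24.102° = 41.440655
roll angle φ = 36.803° = 0.64233352 rad
x = r_b·(cos φ + φ·sin φ) = 49.127892
y = r_b·(sin φ − φ·cos φ) = 3.512057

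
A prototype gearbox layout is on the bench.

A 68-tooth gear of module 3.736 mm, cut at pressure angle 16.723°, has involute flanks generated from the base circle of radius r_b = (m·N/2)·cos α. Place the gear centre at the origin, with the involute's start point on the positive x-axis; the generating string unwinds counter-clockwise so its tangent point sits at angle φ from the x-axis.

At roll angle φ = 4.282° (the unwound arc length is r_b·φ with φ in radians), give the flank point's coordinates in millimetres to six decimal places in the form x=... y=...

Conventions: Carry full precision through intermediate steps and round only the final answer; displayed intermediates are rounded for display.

x=121.991040 y=0.016917

topology: single-mesh involute geometry — m = 3.736, N = 68
pitch radius r_p = m·N/2 = 3.736·68/2 = 127.024000
base radius r_b = r_p·cos α = 127.024000·cos 16.723° = 121.651782
roll angle φ = 4.282° = 0.07473500 rad
x = r_b·(cos φ + φ·sin φ) = 121.991040
y = r_b·(sin φ − φ·cos φ) = 0.016917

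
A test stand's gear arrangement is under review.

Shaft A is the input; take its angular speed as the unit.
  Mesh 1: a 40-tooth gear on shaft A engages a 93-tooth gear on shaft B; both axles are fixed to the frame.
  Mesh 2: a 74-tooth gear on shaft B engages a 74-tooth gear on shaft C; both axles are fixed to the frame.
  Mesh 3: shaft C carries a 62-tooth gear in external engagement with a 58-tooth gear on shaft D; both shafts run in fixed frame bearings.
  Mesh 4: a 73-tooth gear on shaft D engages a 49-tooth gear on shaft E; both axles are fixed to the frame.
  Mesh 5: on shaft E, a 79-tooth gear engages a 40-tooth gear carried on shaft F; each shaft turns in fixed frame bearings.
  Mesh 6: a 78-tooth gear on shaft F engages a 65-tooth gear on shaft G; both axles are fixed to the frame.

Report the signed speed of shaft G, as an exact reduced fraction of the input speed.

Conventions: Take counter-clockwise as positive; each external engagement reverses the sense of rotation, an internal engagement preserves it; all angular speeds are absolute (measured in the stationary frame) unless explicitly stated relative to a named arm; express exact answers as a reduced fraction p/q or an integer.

11534/7105

6-mesh fixed-axis compound train (all bearings frame-fixed)
mesh 1 [40T→93T]: |ω|/ω_in = 1×40/93 = 40/93, sense flips to −
mesh 2 [74T→74T]: |ω|/ω_in = (40/93)×74/74 = 40/93, sense flips to +
mesh 3 [62T→58T]: |ω|/ω_in = (40/93)×62/58 = 40/87, sense flips to −
mesh 4 [73T→49T]: |ω|/ω_in = (40/87)×73/49 = 2920/4263, sense flips to +
mesh 5 [79T→40T]: |ω|/ω_in = (2920/4263)×79/40 = 5767/4263, sense flips to −
mesh 6 [78T→65T]: |ω|/ω_in = (5767/4263)×78/65 = 11534/7105, sense flips to +
signed output speed (× input speed) = 11534/7105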